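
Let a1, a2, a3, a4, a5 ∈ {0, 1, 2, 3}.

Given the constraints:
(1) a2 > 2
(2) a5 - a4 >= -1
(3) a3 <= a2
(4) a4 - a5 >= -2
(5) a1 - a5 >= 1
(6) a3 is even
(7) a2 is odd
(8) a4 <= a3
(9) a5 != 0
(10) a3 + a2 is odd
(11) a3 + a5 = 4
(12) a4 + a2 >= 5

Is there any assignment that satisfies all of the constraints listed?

Satisfiable

Setting (a1, a2, a3, a4, a5) = (3, 3, 2, 2, 2) satisfies everything: constraint 2: a5 - a4 = 0; constraint 4: a4 - a5 = 0, and the others follow.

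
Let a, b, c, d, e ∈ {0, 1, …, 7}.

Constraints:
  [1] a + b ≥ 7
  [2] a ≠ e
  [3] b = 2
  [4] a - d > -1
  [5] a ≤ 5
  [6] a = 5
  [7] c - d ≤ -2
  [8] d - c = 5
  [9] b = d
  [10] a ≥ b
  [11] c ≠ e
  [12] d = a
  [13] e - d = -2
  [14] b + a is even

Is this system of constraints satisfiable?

Unsatisfiable

Constraint 3 fixes b = 2 and constraint 6 fixes a = 5. Constraints 9 and 12 give b = d = a, so b = a. But 2 ≠ 5 — contradiction.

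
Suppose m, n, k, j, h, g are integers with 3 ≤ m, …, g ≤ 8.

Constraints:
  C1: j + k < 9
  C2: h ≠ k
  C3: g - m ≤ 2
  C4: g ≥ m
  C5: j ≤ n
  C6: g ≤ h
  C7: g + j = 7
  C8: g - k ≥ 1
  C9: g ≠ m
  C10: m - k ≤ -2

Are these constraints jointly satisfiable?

Unsatisfiable

Constraints 3, 8, and 10 give k − m ≥ 2, m − g ≥ -2, g − k ≥ 1.
Adding all 3 inequalities: the left sides telescope to 0, and the right sides sum to 2 + (-2) + 1 = 1. So 0 ≥ 1, which is false.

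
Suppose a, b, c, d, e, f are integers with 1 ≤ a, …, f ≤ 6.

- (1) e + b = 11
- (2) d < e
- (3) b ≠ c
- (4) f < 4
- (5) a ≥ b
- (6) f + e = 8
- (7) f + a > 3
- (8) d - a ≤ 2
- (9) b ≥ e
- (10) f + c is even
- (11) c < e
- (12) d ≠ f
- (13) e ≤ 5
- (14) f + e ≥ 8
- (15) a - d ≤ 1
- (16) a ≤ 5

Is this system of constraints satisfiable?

Unsatisfiable

From constraint 13: e ≤ 5. From constraints 5 and 16: b ≤ a ≤ 5. Hence e + b ≤ 10. But constraint 1 requires e + b = 11, and 11 > 10. Contradiction.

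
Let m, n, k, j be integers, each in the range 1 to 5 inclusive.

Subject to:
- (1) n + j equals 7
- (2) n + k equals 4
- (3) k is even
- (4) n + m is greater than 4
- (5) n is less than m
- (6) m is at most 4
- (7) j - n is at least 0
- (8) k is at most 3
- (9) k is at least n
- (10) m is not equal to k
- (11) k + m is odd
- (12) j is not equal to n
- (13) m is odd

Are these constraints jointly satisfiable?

Setting (m, n, k, j) = (3, 2, 2, 5) satisfies everything: constraint 1: n + j = 7; constraint 2: n + k = 4, and the others follow.

Satisfiable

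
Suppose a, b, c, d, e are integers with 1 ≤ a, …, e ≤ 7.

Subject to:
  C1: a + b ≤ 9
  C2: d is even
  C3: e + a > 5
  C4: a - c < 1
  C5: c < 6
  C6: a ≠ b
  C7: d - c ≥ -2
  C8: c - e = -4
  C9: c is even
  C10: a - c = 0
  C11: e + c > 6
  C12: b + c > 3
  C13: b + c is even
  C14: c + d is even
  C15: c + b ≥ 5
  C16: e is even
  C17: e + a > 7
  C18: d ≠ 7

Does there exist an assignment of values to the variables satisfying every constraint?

The assignment a = 2, b = 4, c = 2, d = 2, e = 6 works:
  constraint 1 holds since a + b = 6.
  constraint 3 holds since e + a = 8.
The rest check out directly.

Satisfiable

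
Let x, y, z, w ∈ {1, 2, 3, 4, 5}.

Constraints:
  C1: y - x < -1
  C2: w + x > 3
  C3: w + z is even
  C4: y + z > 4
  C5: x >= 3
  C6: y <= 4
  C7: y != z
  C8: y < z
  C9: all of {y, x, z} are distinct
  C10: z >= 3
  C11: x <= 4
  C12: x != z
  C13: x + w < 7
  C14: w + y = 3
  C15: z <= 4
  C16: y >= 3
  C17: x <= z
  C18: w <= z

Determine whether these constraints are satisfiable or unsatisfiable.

Unsatisfiable

Constraints 5, 6, 10, 11, 15, and 16 confine each of y, x, z to the 2 values {3, 4}.
Constraint 9 requires all 3 of them to be distinct, but only 2 values are available — impossible by the pigeonhole principle.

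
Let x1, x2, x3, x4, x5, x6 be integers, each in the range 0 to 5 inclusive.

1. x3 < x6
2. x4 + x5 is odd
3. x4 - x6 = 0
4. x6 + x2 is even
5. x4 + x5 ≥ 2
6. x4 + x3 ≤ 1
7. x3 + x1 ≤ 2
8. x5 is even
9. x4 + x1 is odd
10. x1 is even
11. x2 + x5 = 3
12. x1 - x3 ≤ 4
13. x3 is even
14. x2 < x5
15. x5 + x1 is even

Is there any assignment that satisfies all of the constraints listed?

Satisfiable

Setting (x1, x2, x3, x4, x5, x6) = (2, 1, 0, 1, 2, 1) satisfies everything: constraint 3: x4 - x6 = 0; constraint 5: x4 + x5 = 3, and the others follow.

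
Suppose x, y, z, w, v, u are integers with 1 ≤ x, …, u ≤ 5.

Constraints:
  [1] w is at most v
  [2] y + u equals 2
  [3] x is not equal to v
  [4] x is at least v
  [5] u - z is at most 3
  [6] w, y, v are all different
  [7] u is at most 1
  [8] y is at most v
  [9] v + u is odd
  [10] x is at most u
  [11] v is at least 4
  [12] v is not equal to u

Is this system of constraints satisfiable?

From constraints 4 and 11: x ≥ v and v ≥ 4, so x ≥ 4. From constraints 7 and 10: x ≤ u and u ≤ 1, so x ≤ 1. But 1 < 4, so no value of x works.

Unsatisfiable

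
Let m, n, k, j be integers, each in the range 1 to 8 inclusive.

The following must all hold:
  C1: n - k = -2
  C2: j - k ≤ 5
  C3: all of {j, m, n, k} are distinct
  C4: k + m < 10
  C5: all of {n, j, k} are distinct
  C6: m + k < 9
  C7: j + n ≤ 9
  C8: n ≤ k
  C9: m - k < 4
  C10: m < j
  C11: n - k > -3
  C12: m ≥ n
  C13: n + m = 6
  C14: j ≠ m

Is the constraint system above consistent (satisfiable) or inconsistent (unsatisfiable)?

Satisfiable

Take m = 5, n = 1, k = 3, j = 6. Then constraint 1: n - k = -2; constraint 2: j - k = 3; constraint 4: k + m = 8, and every other listed constraint is also met.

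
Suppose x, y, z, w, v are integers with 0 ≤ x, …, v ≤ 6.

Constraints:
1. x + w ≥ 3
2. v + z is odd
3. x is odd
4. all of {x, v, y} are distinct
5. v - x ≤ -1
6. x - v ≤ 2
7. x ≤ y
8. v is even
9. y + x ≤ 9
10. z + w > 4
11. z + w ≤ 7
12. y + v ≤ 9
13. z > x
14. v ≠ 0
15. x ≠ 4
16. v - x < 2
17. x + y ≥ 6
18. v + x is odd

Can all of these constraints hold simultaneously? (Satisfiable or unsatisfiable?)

The assignment x = 3, y = 6, z = 5, w = 2, v = 2 works:
  constraint 1 holds since x + w = 5.
  constraint 5 holds since v - x = -1.
The rest check out directly.

Satisfiable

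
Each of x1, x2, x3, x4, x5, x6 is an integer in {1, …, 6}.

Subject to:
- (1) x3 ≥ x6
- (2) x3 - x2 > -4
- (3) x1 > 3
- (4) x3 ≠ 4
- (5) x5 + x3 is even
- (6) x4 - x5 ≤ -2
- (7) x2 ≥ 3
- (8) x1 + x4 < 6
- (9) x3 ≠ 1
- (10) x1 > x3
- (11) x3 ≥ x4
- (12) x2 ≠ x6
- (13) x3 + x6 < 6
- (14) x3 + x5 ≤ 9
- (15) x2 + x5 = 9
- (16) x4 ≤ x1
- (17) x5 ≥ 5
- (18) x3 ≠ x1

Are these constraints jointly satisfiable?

Satisfiable

Take x1 = 4, x2 = 4, x3 = 3, x4 = 1, x5 = 5, x6 = 2. Then constraint 2: x3 - x2 = -1; constraint 6: x4 - x5 = -4; constraint 8: x1 + x4 = 5, and every other listed constraint is also met.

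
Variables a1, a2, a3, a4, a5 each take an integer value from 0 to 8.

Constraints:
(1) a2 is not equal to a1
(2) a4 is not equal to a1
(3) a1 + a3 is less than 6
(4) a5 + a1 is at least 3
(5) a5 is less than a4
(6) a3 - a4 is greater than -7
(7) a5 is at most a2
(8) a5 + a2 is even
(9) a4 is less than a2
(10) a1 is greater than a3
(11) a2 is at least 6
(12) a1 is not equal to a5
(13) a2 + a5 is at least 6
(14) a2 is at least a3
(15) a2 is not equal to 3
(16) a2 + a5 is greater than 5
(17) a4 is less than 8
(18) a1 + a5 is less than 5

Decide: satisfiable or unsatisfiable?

Satisfiable

Setting (a1, a2, a3, a4, a5) = (3, 7, 0, 6, 1) satisfies everything: constraint 3: a1 + a3 = 3; constraint 4: a5 + a1 = 4, and the others follow.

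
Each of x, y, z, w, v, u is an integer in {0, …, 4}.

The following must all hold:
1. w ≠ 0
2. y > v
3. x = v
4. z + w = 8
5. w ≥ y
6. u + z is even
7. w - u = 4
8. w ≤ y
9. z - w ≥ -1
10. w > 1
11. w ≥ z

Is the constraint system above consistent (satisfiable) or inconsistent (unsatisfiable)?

Take x = 2, y = 4, z = 4, w = 4, v = 2, u = 0. Then constraint 4: z + w = 8; constraint 7: w - u = 4; constraint 9: z - w = 0, and every other listed constraint is also met.

Satisfiable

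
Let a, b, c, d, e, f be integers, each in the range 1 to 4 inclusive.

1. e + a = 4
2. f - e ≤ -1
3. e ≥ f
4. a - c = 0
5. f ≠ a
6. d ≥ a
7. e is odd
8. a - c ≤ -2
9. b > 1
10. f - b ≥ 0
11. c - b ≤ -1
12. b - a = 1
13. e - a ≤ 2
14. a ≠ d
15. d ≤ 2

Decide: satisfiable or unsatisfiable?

Unsatisfiable

Constraints 2, 8, 10, 11, and 13 give c − a ≥ 2, a − e ≥ -2, e − f ≥ 1, f − b ≥ 0, b − c ≥ 1.
Adding all 5 inequalities: the left sides telescope to 0, and the right sides sum to 2 + (-2) + 1 + 0 + 1 = 2. So 0 ≥ 2, which is false.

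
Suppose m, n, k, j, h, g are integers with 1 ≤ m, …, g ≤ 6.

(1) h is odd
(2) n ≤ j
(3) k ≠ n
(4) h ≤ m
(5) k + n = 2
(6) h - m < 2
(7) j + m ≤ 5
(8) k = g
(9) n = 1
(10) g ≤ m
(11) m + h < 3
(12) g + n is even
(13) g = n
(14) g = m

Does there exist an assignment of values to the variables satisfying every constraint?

From constraints 8 and 13, k = g = n, so k = n. But constraint 3 says k ≠ n. Contradiction.

Unsatisfiable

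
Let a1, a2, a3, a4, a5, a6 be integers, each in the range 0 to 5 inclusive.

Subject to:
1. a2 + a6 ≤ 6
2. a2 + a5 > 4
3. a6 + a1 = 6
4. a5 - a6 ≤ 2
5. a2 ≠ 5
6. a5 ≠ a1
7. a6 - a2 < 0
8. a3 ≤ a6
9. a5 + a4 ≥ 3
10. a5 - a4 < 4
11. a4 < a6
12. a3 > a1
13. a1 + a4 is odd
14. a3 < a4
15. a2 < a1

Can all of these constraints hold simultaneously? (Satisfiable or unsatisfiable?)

Constraints 7, 11, 12, 14, and 15 give a1 < a3, a3 < a4, a4 < a6, a6 < a2, a2 < a1. Chaining: a1 < a3 < a4 < a6 < a2 < a1, which forces a1 < a1 — impossible.

Unsatisfiable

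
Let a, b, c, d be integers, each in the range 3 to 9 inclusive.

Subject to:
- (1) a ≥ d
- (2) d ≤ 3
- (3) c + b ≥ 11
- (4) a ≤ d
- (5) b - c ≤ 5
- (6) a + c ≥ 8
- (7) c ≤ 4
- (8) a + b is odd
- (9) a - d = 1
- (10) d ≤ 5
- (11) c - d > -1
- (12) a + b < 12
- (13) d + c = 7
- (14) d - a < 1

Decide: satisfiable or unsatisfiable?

From constraints 2 and 4: a ≤ d ≤ 3. From constraint 7: c ≤ 4. Hence a + c ≤ 7. But constraint 6 requires a + c ≥ 8, and 8 > 7. Contradiction.

Unsatisfiable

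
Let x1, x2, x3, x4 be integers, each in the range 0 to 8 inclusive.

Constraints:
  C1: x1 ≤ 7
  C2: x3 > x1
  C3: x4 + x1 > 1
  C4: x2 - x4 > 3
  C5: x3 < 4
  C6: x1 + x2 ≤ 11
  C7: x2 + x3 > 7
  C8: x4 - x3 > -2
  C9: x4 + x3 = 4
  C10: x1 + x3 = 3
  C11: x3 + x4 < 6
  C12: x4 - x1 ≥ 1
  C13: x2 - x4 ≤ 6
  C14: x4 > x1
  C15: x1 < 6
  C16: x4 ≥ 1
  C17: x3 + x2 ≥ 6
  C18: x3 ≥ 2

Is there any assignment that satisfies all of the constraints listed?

Satisfiable

The assignment x1 = 1, x2 = 7, x3 = 2, x4 = 2 works:
  constraint 3 holds since x4 + x1 = 3.
  constraint 4 holds since x2 - x4 = 5.
The rest check out directly.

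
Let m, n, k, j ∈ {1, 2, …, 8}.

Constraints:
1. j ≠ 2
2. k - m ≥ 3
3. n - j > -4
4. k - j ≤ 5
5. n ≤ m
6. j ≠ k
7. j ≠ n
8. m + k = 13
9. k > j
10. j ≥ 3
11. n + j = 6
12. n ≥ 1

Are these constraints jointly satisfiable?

Satisfiable

Try m = 5, n = 2, k = 8, j = 4.
Check constraint 2: k - m = 3; constraint 3: n - j = -2. The remaining constraints are straightforward to verify.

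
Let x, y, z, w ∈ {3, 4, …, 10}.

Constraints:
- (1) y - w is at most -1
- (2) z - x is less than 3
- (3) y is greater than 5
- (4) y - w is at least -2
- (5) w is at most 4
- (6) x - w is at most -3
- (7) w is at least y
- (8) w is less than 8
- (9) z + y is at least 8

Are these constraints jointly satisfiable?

From constraint 3: y ≥ 6. From constraints 5 and 7: y ≤ w and w ≤ 4, so y ≤ 4. But 4 < 6, so no value of y works.

Unsatisfiable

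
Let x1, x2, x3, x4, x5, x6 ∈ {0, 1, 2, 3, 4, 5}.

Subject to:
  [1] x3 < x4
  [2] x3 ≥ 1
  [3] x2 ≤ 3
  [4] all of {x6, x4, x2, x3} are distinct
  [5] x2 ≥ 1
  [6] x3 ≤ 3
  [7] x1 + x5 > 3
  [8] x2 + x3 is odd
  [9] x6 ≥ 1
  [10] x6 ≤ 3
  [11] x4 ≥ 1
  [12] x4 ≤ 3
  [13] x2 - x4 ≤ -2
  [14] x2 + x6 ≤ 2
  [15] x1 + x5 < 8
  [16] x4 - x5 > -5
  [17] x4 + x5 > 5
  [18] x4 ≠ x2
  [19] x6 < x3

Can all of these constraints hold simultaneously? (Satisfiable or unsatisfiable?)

Unsatisfiable

Constraints 2, 3, 5, 6, 9, 10, 11, and 12 confine each of x6, x4, x2, x3 to the 3 values {1, …, 3}.
Constraint 4 requires all 4 of them to be distinct, but only 3 values are available — impossible by the pigeonhole principle.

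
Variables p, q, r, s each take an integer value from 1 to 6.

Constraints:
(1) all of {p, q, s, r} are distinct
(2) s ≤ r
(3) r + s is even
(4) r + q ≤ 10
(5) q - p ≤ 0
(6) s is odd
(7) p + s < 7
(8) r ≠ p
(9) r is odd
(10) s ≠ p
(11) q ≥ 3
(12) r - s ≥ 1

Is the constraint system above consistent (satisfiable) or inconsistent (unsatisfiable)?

Setting (p, q, r, s) = (5, 4, 3, 1) satisfies everything: constraint 4: r + q = 7; constraint 5: q - p = -1; constraint 7: p + s = 6, and the others follow.

Satisfiable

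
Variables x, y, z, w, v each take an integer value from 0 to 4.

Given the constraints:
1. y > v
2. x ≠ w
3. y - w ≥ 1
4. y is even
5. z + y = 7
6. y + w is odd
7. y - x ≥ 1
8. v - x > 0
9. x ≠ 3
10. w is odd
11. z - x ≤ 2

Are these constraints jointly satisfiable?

Satisfiable

The assignment x = 2, y = 4, z = 3, w = 1, v = 3 works:
  constraint 3 holds since y - w = 3.
  constraint 5 holds since z + y = 7.
  constraint 7 holds since y - x = 2.
The rest check out directly.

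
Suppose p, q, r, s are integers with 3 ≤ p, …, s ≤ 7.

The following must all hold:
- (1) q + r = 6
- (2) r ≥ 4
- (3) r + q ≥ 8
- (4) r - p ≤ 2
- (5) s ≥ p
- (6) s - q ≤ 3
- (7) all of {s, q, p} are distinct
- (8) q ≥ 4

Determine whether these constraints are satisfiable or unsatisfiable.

From constraint 8: q ≥ 4. From constraint 2: r ≥ 4. Hence q + r ≥ 8. But constraint 1 requires q + r = 6, and 6 < 8. Contradiction.

Unsatisfiable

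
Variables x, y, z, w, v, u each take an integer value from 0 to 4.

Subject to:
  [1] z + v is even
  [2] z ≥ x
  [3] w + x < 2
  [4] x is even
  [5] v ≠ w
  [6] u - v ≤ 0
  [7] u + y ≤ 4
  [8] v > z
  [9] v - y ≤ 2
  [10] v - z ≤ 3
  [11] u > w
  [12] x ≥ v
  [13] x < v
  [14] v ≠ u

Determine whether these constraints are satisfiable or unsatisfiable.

Constraints 2, 8, and 12 give x ≤ z, z < v, v ≤ x. Chaining: x ≤ z < v ≤ x, which forces x < x — impossible.

Unsatisfiable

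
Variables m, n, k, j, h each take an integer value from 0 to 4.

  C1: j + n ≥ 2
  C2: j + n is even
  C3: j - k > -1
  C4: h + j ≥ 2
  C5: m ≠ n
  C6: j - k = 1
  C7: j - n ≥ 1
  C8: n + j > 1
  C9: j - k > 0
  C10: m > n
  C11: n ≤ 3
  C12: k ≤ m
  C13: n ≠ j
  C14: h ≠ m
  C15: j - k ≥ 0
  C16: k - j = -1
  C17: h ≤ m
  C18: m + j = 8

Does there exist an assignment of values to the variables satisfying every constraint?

Satisfiable

One satisfying assignment is m = 4, n = 0, k = 3, j = 4, h = 1.
For the less obvious constraints — constraint 1: j + n = 4; constraint 3: j - k = 1 — and the others hold by inspection.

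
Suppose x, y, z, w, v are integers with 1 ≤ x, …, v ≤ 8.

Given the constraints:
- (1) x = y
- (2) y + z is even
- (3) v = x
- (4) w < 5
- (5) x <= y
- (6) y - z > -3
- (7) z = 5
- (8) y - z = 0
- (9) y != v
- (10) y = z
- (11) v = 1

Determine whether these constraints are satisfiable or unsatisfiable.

Unsatisfiable

Constraint 11 fixes v = 1 and constraint 7 fixes z = 5. Constraints 1, 3, and 10 give v = x = y = z, so v = z. But 1 ≠ 5 — contradiction.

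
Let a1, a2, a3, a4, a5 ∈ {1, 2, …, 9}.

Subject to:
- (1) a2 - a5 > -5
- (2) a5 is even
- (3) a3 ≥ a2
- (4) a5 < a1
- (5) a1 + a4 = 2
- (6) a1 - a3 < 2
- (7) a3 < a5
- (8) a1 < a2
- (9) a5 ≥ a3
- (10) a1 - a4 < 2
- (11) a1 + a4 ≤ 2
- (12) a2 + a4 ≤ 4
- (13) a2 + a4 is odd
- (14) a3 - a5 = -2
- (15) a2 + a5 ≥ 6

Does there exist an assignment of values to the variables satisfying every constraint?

Constraints 3, 4, 8, and 9 give a5 < a1, a1 < a2, a2 ≤ a3, a3 ≤ a5. Chaining: a5 < a1 < a2 ≤ a3 ≤ a5, which forces a5 < a5 — impossible.

Unsatisfiable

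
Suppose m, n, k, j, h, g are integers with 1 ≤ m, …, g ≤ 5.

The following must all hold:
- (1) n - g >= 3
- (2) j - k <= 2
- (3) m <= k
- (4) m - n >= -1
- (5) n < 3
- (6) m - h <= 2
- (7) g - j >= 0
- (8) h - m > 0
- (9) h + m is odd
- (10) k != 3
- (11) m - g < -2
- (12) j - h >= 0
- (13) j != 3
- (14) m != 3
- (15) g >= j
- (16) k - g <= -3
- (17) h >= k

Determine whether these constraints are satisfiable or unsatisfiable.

Unsatisfiable

Constraints 1, 2, 4, 6, 12, and 16 give j − h ≥ 0, h − m ≥ -2, m − n ≥ -1, n − g ≥ 3, g − k ≥ 3, k − j ≥ -2.
Adding all 6 inequalities: the left sides telescope to 0, and the right sides sum to 0 + (-2) + (-1) + 3 + 3 + (-2) = 1. So 0 ≥ 1, which is false.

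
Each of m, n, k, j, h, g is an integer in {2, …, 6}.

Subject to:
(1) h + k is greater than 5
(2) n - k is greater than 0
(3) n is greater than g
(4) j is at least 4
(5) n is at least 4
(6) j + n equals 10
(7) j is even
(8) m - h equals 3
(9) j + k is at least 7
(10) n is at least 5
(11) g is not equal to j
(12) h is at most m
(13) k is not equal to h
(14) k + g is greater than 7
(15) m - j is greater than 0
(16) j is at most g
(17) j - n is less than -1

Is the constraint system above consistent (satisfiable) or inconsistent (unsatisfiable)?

The assignment m = 6, n = 6, k = 4, j = 4, h = 3, g = 5 works:
  constraint 1 holds since h + k = 7.
  constraint 2 holds since n - k = 2.
  constraint 6 holds since j + n = 10.
The rest check out directly.

Satisfiable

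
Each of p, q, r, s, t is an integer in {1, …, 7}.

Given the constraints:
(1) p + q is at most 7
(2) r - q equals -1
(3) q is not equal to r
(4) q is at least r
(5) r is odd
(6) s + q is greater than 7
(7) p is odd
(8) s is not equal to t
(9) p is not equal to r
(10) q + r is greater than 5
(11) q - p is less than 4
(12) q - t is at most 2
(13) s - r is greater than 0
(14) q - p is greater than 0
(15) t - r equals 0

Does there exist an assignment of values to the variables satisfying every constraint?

Satisfiable

Take p = 1, q = 4, r = 3, s = 5, t = 3. Then constraint 1: p + q = 5; constraint 2: r - q = -1, and every other listed constraint is also met.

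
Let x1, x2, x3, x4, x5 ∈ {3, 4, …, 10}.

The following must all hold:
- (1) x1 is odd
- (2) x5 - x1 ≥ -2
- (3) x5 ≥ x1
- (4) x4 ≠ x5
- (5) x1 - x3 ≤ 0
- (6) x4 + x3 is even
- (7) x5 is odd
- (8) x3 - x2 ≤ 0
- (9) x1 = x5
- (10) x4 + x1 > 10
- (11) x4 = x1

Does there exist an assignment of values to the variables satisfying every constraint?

Unsatisfiable

From constraints 9 and 11, x4 = x1 = x5, so x4 = x5. But constraint 4 says x4 ≠ x5. Contradiction.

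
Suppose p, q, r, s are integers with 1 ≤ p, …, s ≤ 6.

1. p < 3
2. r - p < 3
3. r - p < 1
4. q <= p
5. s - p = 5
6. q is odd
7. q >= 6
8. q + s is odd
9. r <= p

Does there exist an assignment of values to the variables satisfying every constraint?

From constraints 4 and 7: p ≥ q and q ≥ 6, so p ≥ 6. From constraint 1: p ≤ 2. But 2 < 6, so no value of p works.

Unsatisfiable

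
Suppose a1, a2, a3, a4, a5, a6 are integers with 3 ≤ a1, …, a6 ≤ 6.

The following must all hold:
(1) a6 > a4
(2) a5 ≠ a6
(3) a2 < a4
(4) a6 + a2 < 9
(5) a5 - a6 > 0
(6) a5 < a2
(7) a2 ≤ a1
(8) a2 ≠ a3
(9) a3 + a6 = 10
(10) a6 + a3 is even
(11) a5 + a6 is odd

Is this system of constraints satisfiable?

Constraints 1, 3, 5, and 6 give a2 < a4, a4 < a6, a6 < a5, a5 < a2. Chaining: a2 < a4 < a6 < a5 < a2, which forces a2 < a2 — impossible.

Unsatisfiable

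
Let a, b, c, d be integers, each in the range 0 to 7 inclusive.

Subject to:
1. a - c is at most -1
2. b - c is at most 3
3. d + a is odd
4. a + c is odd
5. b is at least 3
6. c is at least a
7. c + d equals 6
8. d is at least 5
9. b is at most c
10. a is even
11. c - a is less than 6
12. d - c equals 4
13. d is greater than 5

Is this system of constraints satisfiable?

Unsatisfiable

From constraints 5 and 9: c ≥ b ≥ 3. From constraint 8: d ≥ 5. Hence c + d ≥ 8. But constraint 7 requires c + d = 6, and 6 < 8. Contradiction.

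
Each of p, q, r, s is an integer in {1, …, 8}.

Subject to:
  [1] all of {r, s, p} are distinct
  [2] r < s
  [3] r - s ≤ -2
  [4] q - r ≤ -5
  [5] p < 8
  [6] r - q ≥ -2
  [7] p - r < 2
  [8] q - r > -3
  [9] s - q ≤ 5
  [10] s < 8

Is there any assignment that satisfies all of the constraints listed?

Unsatisfiable

Constraints 3, 4, and 9 give s − r ≥ 2, r − q ≥ 5, q − s ≥ -5.
Adding all 3 inequalities: the left sides telescope to 0, and the right sides sum to 2 + 5 + (-5) = 2. So 0 ≥ 2, which is false.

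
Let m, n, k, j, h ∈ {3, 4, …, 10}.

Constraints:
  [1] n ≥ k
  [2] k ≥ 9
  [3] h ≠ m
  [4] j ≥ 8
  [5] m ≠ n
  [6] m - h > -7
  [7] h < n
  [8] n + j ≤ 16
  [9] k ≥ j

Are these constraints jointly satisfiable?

Unsatisfiable

From constraints 1 and 2: n ≥ k ≥ 9. From constraint 4: j ≥ 8. Hence n + j ≥ 17. But constraint 8 requires n + j ≤ 16, and 16 < 17. Contradiction.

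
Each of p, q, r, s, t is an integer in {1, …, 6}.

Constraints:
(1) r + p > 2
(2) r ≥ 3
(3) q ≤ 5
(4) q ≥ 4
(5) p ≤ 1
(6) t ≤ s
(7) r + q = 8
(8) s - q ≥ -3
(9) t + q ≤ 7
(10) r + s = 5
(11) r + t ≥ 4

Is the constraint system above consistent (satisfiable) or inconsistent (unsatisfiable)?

Try p = 1, q = 4, r = 4, s = 1, t = 1.
Check constraint 1: r + p = 5; constraint 7: r + q = 8. The remaining constraints are straightforward to verify.

Satisfiable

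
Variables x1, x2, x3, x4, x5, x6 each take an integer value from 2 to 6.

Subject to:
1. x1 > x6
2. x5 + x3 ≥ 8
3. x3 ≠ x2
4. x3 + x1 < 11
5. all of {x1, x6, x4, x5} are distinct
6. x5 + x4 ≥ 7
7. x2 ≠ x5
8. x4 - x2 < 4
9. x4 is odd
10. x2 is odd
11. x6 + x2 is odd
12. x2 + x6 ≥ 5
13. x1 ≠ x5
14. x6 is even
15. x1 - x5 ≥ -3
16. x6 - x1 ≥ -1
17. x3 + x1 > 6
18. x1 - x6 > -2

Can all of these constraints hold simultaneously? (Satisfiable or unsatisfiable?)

Satisfiable

Try x1 = 3, x2 = 3, x3 = 5, x4 = 5, x5 = 4, x6 = 2.
Check constraint 2: x5 + x3 = 9; constraint 4: x3 + x1 = 8; constraint 6: x5 + x4 = 9. The remaining constraints are straightforward to verify.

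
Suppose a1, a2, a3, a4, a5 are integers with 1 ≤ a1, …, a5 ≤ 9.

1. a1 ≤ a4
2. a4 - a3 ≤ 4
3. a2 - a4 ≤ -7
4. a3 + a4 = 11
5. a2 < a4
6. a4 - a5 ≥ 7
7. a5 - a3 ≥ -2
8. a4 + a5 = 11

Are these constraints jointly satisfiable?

Unsatisfiable

Constraints 2, 6, and 7 give a3 − a4 ≥ -4, a4 − a5 ≥ 7, a5 − a3 ≥ -2.
Adding all 3 inequalities: the left sides telescope to 0, and the right sides sum to (-4) + 7 + (-2) = 1. So 0 ≥ 1, which is false.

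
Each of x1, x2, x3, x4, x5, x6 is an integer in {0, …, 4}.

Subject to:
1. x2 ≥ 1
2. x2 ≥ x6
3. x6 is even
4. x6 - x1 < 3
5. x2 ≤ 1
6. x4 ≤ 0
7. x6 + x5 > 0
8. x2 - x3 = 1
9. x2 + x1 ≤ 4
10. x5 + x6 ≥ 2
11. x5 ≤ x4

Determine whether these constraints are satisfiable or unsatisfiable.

From constraints 6 and 11: x5 ≤ x4 ≤ 0. From constraints 2 and 5: x6 ≤ x2 ≤ 1. Hence x5 + x6 ≤ 1. But constraint 10 requires x5 + x6 ≥ 2, and 2 > 1. Contradiction.

Unsatisfiable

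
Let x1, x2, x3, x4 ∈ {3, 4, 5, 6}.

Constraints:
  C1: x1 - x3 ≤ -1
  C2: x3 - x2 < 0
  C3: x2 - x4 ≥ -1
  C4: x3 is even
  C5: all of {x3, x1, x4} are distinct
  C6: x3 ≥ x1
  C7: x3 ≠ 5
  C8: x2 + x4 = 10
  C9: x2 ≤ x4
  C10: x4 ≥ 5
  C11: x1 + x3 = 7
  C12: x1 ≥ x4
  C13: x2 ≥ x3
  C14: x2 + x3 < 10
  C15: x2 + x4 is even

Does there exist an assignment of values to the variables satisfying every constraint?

Constraints 1, 9, 12, and 13 give x4 ≤ x1, x1 < x3, x3 ≤ x2, x2 ≤ x4. Chaining: x4 ≤ x1 < x3 ≤ x2 ≤ x4, which forces x4 < x4 — impossible.

Unsatisfiable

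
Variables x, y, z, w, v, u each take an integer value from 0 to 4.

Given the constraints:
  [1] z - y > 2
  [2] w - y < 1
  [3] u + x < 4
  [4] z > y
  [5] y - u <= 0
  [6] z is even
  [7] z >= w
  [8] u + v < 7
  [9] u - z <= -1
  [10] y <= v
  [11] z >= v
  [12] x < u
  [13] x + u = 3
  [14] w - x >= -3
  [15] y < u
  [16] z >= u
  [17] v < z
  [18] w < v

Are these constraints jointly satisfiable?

Satisfiable

The assignment x = 1, y = 0, z = 4, w = 0, v = 3, u = 2 works:
  constraint 1 holds since z - y = 4.
  constraint 2 holds since w - y = 0.
  constraint 3 holds since u + x = 3.
The rest check out directly.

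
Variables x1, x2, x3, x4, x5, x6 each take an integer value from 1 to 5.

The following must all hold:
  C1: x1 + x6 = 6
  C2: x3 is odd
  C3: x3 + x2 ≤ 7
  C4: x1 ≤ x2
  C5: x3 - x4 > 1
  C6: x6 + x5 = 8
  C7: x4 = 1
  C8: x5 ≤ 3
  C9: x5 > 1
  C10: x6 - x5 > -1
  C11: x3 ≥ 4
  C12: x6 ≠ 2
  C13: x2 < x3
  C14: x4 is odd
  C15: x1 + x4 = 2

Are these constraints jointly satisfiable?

Try x1 = 1, x2 = 2, x3 = 5, x4 = 1, x5 = 3, x6 = 5.
Check constraint 1: x1 + x6 = 6; constraint 3: x3 + x2 = 7. The remaining constraints are straightforward to verify.

Satisfiable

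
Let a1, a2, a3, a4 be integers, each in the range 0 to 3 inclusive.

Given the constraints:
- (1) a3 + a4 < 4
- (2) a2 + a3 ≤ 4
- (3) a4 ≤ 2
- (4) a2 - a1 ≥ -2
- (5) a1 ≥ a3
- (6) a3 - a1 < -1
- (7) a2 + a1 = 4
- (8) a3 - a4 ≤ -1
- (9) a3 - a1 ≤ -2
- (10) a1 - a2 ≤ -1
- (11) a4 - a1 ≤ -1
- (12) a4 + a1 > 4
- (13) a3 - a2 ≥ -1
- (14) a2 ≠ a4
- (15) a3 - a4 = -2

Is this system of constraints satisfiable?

Constraints 8, 10, 11, and 13 give a3 − a2 ≥ -1, a2 − a1 ≥ 1, a1 − a4 ≥ 1, a4 − a3 ≥ 1.
Adding all 4 inequalities: the left sides telescope to 0, and the right sides sum to (-1) + 1 + 1 + 1 = 2. So 0 ≥ 2, which is false.

Unsatisfiable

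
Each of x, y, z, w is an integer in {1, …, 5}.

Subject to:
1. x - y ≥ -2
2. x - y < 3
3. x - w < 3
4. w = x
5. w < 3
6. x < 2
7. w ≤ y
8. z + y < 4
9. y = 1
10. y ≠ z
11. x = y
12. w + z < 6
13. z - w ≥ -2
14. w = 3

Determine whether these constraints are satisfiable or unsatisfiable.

Constraint 14 fixes w = 3 and constraint 9 fixes y = 1. Constraints 4 and 11 give w = x = y, so w = y. But 3 ≠ 1 — contradiction.

Unsatisfiable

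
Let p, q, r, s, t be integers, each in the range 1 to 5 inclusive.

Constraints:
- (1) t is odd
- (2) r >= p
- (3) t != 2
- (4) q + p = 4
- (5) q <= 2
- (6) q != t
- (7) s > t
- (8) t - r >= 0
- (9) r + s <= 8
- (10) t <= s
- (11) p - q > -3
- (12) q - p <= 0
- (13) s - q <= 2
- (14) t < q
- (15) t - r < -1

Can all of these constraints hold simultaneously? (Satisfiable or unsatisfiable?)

Constraints 2, 8, 12, and 14 give r ≤ t, t < q, q ≤ p, p ≤ r. Chaining: r ≤ t < q ≤ p ≤ r, which forces r < r — impossible.

Unsatisfiable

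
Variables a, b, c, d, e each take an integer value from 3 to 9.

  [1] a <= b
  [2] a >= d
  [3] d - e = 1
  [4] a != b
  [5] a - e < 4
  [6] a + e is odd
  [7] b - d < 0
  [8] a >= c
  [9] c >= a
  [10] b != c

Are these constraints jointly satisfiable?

Unsatisfiable

Constraints 1, 2, and 7 give d ≤ a, a ≤ b, b < d. Chaining: d ≤ a ≤ b < d, which forces d < d — impossible.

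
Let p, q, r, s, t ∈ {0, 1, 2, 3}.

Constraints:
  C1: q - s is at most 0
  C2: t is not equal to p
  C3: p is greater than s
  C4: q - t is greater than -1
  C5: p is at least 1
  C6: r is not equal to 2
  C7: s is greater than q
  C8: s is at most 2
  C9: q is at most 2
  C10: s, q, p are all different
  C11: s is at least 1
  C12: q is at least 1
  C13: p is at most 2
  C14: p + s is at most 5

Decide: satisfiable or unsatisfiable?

Unsatisfiable

Constraints 5, 8, 9, 11, 12, and 13 confine each of s, q, p to the 2 values {1, 2}.
Constraint 10 requires all 3 of them to be distinct, but only 2 values are available — impossible by the pigeonhole principle.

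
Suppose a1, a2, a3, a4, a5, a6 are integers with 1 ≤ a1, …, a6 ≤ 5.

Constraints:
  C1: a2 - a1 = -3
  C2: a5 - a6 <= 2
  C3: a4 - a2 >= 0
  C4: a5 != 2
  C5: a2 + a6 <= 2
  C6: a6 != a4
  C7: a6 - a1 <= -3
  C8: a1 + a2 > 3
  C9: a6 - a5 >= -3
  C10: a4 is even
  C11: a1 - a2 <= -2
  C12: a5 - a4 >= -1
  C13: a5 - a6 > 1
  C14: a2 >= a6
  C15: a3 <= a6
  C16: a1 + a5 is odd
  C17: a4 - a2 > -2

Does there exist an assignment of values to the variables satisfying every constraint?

Unsatisfiable

Constraints 2, 3, 7, 11, and 12 give a6 − a5 ≥ -2, a5 − a4 ≥ -1, a4 − a2 ≥ 0, a2 − a1 ≥ 2, a1 − a6 ≥ 3.
Adding all 5 inequalities: the left sides telescope to 0, and the right sides sum to (-2) + (-1) + 0 + 2 + 3 = 2. So 0 ≥ 2, which is false.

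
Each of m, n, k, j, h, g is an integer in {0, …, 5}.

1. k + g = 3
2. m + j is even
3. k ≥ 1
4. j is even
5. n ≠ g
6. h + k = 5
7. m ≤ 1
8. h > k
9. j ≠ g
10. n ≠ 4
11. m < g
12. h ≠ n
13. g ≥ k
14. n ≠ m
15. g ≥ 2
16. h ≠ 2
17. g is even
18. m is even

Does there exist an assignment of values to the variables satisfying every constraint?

Try m = 0, n = 3, k = 1, j = 4, h = 4, g = 2.
Check constraint 1: k + g = 3; constraint 2: m + j = 4 is even; constraint 6: h + k = 5. The remaining constraints are straightforward to verify.

Satisfiable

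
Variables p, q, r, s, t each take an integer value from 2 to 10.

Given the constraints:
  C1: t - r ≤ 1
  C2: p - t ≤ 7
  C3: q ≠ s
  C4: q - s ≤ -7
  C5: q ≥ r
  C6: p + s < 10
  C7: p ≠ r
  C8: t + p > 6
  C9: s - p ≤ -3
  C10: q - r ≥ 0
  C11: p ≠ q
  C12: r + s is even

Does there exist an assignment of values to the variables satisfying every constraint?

Constraints 1, 2, 4, 9, and 10 give s − q ≥ 7, q − r ≥ 0, r − t ≥ -1, t − p ≥ -7, p − s ≥ 3.
Adding all 5 inequalities: the left sides telescope to 0, and the right sides sum to 7 + 0 + (-1) + (-7) + 3 = 2. So 0 ≥ 2, which is false.

Unsatisfiable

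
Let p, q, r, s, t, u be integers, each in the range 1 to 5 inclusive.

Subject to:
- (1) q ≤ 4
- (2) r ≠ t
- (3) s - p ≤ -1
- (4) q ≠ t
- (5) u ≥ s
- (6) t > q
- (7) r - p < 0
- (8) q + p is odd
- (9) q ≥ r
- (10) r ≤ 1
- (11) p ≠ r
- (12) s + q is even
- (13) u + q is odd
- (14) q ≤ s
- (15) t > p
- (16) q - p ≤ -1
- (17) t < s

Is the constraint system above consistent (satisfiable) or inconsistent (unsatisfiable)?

Constraints 3, 15, and 17 give p < t, t < s, s < p. Chaining: p < t < s < p, which forces p < p — impossible.

Unsatisfiable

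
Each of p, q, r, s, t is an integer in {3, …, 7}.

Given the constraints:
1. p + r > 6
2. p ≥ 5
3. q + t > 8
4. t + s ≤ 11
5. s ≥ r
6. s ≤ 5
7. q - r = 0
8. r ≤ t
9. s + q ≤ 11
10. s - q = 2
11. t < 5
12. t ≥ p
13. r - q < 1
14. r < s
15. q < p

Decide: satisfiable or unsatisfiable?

From constraints 2 and 12: t ≥ p and p ≥ 5, so t ≥ 5. From constraint 11: t ≤ 4. But 4 < 5, so no value of t works.

Unsatisfiable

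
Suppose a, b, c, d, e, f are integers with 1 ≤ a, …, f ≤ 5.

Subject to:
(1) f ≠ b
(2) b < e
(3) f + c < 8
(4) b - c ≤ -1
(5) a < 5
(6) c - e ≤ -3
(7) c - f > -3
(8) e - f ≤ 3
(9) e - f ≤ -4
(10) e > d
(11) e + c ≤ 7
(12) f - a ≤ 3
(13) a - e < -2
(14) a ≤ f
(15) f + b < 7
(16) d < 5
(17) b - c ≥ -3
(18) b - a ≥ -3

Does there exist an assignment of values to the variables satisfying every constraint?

Constraints 4, 6, 9, 12, and 18 give e − c ≥ 3, c − b ≥ 1, b − a ≥ -3, a − f ≥ -3, f − e ≥ 4.
Adding all 5 inequalities: the left sides telescope to 0, and the right sides sum to 3 + 1 + (-3) + (-3) + 4 = 2. So 0 ≥ 2, which is false.

Unsatisfiable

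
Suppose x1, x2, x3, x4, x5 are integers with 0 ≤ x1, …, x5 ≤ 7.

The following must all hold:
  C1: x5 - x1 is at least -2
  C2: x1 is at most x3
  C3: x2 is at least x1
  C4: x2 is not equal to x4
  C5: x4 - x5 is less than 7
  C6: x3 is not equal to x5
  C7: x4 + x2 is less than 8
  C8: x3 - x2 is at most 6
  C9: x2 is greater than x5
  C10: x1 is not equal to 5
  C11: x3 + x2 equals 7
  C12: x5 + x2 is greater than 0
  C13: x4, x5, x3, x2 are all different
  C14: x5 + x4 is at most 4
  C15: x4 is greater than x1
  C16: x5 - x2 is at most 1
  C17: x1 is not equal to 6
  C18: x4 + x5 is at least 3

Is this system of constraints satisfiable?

Satisfiable

Setting (x1, x2, x3, x4, x5) = (0, 1, 6, 4, 0) satisfies everything: constraint 1: x5 - x1 = 0; constraint 5: x4 - x5 = 4; constraint 7: x4 + x2 = 5, and the others follow.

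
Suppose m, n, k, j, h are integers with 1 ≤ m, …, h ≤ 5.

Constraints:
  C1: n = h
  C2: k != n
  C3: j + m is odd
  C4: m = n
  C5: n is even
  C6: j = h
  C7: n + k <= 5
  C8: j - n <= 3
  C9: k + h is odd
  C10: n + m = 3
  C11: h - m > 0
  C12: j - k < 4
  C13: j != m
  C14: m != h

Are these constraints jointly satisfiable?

Unsatisfiable

From constraints 1 and 4, m = n = h, so m = h. But constraint 14 says m ≠ h. Contradiction.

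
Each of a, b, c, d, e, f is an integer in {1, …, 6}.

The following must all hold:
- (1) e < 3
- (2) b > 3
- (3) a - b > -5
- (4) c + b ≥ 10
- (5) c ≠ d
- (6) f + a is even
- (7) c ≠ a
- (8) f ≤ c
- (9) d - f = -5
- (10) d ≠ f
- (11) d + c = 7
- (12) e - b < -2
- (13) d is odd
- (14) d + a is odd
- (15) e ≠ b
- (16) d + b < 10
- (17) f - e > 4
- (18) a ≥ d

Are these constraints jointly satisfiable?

Satisfiable

Try a = 4, b = 6, c = 6, d = 1, e = 1, f = 6.
Check constraint 3: a - b = -2; constraint 4: c + b = 12. The remaining constraints are straightforward to verify.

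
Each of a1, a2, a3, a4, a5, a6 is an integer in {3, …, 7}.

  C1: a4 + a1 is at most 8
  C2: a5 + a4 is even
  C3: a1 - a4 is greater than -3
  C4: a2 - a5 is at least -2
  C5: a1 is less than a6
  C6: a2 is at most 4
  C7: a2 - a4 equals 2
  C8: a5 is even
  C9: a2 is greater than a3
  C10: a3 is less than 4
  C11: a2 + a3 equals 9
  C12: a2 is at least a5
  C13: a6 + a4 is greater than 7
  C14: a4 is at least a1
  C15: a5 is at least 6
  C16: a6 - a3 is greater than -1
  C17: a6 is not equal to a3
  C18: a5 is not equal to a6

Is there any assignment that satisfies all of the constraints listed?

Unsatisfiable

From constraint 15: a5 ≥ 6. From constraints 6 and 12: a5 ≤ a2 and a2 ≤ 4, so a5 ≤ 4. But 4 < 6, so no value of a5 works.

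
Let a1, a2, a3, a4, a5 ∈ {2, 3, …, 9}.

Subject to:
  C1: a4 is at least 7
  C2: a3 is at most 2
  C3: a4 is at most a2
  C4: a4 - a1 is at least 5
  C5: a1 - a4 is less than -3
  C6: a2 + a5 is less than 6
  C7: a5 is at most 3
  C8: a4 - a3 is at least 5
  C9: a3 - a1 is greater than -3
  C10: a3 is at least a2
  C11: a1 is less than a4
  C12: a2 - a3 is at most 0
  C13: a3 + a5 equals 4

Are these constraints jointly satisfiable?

From constraints 1 and 3: a2 ≥ a4 and a4 ≥ 7, so a2 ≥ 7. From constraints 2 and 10: a2 ≤ a3 and a3 ≤ 2, so a2 ≤ 2. But 2 < 7, so no value of a2 works.

Unsatisfiable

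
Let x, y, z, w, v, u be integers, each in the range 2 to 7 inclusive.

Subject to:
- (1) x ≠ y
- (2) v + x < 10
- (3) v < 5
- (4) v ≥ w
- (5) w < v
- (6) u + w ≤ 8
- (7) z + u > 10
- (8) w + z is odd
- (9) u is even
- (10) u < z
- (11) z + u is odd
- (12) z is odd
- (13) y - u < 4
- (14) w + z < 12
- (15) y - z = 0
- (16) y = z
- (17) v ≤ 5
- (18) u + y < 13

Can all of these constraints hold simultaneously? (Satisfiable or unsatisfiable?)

One satisfying assignment is x = 3, y = 7, z = 7, w = 2, v = 4, u = 4.
For the less obvious constraints — constraint 2: v + x = 7; constraint 6: u + w = 6; constraint 7: z + u = 11 — and the others hold by inspection.

Satisfiable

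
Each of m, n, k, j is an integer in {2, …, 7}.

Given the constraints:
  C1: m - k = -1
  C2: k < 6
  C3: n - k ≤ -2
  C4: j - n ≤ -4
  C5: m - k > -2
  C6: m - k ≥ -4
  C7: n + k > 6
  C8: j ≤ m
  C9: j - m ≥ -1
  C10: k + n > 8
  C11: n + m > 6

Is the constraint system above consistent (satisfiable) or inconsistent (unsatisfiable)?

Unsatisfiable

Constraints 3, 4, 6, and 9 give m − k ≥ -4, k − n ≥ 2, n − j ≥ 4, j − m ≥ -1.
Adding all 4 inequalities: the left sides telescope to 0, and the right sides sum to (-4) + 2 + 4 + (-1) = 1. So 0 ≥ 1, which is false.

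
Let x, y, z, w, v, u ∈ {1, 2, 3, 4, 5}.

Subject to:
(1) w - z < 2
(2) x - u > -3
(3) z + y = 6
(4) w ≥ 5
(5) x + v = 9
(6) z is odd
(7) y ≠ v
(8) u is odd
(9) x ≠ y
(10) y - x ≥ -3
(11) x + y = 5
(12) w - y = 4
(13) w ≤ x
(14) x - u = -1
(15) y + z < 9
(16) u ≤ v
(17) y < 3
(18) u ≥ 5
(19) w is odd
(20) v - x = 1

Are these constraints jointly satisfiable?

From constraints 4 and 13: x ≥ w ≥ 5. From constraints 16 and 18: v ≥ u ≥ 5. Hence x + v ≥ 10. But constraint 5 requires x + v = 9, and 9 < 10. Contradiction.

Unsatisfiable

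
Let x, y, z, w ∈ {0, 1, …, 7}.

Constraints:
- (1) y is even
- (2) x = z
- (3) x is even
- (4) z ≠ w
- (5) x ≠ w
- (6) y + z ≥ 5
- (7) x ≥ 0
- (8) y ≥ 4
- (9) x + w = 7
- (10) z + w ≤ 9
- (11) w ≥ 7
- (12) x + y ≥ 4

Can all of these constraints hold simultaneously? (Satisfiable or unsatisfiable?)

Satisfiable

Take x = 0, y = 6, z = 0, w = 7. Then constraint 6: y + z = 6; constraint 9: x + w = 7, and every other listed constraint is also met.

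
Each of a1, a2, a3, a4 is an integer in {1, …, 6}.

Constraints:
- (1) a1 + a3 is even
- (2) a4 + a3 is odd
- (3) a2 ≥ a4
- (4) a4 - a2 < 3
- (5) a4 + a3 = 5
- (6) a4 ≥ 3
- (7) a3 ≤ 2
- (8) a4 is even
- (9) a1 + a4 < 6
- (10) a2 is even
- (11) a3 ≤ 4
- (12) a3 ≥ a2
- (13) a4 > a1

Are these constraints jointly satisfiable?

Unsatisfiable

From constraints 3 and 6: a2 ≥ a4 and a4 ≥ 3, so a2 ≥ 3. From constraints 7 and 12: a2 ≤ a3 and a3 ≤ 2, so a2 ≤ 2. But 2 < 3, so no value of a2 works.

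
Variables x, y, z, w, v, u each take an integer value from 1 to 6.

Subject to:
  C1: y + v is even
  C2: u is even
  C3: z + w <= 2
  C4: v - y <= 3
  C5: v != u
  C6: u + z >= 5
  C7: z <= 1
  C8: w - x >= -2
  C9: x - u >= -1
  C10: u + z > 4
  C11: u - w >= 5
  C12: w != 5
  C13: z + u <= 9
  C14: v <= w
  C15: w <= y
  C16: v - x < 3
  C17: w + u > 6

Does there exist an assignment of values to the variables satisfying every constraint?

Constraints 8, 9, and 11 give w − x ≥ -2, x − u ≥ -1, u − w ≥ 5.
Adding all 3 inequalities: the left sides telescope to 0, and the right sides sum to (-2) + (-1) + 5 = 2. So 0 ≥ 2, which is false.

Unsatisfiable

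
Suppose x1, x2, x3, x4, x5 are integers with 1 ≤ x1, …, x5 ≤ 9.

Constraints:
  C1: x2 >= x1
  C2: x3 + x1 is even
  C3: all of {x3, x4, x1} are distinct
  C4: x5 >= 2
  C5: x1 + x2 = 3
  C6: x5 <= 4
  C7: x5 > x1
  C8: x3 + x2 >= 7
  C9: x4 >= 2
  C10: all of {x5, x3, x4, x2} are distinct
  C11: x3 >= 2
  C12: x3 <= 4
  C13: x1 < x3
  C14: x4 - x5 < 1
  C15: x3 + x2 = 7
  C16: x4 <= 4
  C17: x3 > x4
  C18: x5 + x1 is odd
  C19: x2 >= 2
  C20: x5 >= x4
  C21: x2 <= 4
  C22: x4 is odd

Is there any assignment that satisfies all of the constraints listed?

Unsatisfiable

Constraints 4, 6, 9, 11, 12, 16, 19, and 21 confine each of x5, x3, x4, x2 to the 3 values {2, …, 4}.
Constraint 10 requires all 4 of them to be distinct, but only 3 values are available — impossible by the pigeonhole principle.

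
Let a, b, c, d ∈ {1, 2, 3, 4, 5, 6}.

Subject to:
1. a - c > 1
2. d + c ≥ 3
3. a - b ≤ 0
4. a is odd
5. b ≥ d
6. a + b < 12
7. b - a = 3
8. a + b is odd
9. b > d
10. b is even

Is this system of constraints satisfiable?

Setting (a, b, c, d) = (3, 6, 1, 5) satisfies everything: constraint 1: a - c = 2; constraint 2: d + c = 6, and the others follow.

Satisfiable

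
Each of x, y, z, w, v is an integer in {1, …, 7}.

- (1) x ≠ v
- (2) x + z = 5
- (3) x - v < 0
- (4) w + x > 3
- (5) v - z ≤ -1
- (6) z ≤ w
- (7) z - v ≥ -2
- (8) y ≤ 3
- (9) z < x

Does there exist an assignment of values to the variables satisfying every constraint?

Unsatisfiable

Constraints 3, 5, and 9 give x < v, v < z, z < x. Chaining: x < v < z < x, which forces x < x — impossible.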